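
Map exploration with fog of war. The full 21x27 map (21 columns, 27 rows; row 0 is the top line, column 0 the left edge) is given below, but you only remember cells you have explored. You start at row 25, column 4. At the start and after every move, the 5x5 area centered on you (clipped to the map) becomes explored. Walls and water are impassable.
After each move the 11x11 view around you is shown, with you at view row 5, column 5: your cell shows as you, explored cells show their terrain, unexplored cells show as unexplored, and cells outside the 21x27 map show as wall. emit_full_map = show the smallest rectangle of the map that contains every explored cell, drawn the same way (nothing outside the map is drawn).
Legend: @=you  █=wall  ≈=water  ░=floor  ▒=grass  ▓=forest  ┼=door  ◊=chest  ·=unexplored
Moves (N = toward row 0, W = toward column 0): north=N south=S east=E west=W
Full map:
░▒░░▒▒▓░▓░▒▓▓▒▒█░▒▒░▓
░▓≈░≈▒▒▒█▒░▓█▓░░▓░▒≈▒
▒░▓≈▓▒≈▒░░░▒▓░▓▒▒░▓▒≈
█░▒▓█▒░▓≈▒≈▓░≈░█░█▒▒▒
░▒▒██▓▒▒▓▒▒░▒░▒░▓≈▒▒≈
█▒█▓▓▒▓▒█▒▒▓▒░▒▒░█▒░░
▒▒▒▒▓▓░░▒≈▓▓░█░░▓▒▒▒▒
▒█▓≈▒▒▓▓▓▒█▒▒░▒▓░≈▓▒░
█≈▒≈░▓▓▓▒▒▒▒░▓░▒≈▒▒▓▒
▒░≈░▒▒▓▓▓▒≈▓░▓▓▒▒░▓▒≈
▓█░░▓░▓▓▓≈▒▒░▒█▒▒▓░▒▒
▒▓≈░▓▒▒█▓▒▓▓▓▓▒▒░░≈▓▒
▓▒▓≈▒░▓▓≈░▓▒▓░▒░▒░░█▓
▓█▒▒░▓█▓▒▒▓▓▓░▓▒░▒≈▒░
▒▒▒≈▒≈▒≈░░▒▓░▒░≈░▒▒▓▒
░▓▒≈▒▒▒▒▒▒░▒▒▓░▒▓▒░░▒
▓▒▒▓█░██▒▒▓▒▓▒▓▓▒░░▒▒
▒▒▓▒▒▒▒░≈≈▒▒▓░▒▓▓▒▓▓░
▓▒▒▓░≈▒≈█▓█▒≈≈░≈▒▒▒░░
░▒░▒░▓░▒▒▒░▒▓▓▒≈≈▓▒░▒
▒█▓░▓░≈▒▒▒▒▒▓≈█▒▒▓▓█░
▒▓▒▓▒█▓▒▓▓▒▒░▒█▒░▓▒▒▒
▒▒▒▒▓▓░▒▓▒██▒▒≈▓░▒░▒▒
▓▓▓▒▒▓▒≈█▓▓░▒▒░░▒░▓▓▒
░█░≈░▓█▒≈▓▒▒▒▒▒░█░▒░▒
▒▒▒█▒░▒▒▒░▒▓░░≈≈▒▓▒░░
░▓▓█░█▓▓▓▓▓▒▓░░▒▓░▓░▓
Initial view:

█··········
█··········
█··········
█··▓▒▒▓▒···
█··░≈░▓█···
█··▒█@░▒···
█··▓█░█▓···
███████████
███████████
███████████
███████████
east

···········
···········
···········
··▓▒▒▓▒≈···
··░≈░▓█▒···
··▒█▒@▒▒···
··▓█░█▓▓···
███████████
███████████
███████████
███████████

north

···········
···········
···········
···▒▓▓░▒···
··▓▒▒▓▒≈···
··░≈░@█▒···
··▒█▒░▒▒···
··▓█░█▓▓···
███████████
███████████
███████████

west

█··········
█··········
█··········
█··▒▒▓▓░▒··
█··▓▒▒▓▒≈··
█··░≈@▓█▒··
█··▒█▒░▒▒··
█··▓█░█▓▓··
███████████
███████████
███████████

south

█··········
█··········
█··▒▒▓▓░▒··
█··▓▒▒▓▒≈··
█··░≈░▓█▒··
█··▒█@░▒▒··
█··▓█░█▓▓··
███████████
███████████
███████████
███████████

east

···········
···········
··▒▒▓▓░▒···
··▓▒▒▓▒≈···
··░≈░▓█▒···
··▒█▒@▒▒···
··▓█░█▓▓···
███████████
███████████
███████████
███████████

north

···········
···········
···········
··▒▒▓▓░▒···
··▓▒▒▓▒≈···
··░≈░@█▒···
··▒█▒░▒▒···
··▓█░█▓▓···
███████████
███████████
███████████

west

█··········
█··········
█··········
█··▒▒▓▓░▒··
█··▓▒▒▓▒≈··
█··░≈@▓█▒··
█··▒█▒░▒▒··
█··▓█░█▓▓··
███████████
███████████
███████████

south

█··········
█··········
█··▒▒▓▓░▒··
█··▓▒▒▓▒≈··
█··░≈░▓█▒··
█··▒█@░▒▒··
█··▓█░█▓▓··
███████████
███████████
███████████
███████████

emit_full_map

▒▒▓▓░▒
▓▒▒▓▒≈
░≈░▓█▒
▒█@░▒▒
▓█░█▓▓

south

█··········
█··▒▒▓▓░▒··
█··▓▒▒▓▒≈··
█··░≈░▓█▒··
█··▒█▒░▒▒··
█··▓█@█▓▓··
███████████
███████████
███████████
███████████
███████████


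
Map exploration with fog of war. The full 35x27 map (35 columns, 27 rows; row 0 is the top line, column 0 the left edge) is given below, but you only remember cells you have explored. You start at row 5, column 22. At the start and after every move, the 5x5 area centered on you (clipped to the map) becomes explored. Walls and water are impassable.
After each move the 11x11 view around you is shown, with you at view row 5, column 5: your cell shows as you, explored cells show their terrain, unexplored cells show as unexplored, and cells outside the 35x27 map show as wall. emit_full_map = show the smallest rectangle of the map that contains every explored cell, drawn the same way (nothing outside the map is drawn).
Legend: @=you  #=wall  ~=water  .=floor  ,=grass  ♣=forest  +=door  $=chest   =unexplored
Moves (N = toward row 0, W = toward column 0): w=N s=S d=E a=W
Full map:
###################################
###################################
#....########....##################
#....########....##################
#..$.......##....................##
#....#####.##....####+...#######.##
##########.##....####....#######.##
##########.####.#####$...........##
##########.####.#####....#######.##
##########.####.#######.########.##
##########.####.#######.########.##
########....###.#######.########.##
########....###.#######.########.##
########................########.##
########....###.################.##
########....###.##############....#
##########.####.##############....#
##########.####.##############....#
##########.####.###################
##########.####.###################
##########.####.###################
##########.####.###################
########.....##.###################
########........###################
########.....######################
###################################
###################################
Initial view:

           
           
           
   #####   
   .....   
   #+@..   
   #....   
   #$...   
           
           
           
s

           
           
   #####   
   .....   
   #+...   
   #.@..   
   #$...   
   #....   
           
           
           

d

           
           
  #####    
  ......   
  #+...#   
  #..@.#   
  #$....   
  #....#   
           
           
           

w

           
           
           
  ######   
  ......   
  #+.@.#   
  #....#   
  #$....   
  #....#   
           
           

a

           
           
           
   ######  
   ......  
   #+@..#  
   #....#  
   #$....  
   #....#  
           
           

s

           
           
   ######  
   ......  
   #+...#  
   #.@..#  
   #$....  
   #....#  
           
           
           

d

           
           
  ######   
  ......   
  #+...#   
  #..@.#   
  #$....   
  #....#   
           
           
           

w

           
           
           
  ######   
  ......   
  #+.@.#   
  #....#   
  #$....   
  #....#   
           
           

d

           
           
           
 #######   
 .......   
 #+..@##   
 #....##   
 #$.....   
 #....#    
           
           

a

           
           
           
  #######  
  .......  
  #+.@.##  
  #....##  
  #$.....  
  #....#   
           
           

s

           
           
  #######  
  .......  
  #+...##  
  #..@.##  
  #$.....  
  #....#   
           
           
           

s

           
  #######  
  .......  
  #+...##  
  #....##  
  #$.@...  
  #....#   
   ##.##   
           
           
           

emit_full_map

#######
.......
#+...##
#....##
#$.@...
#....# 
 ##.## 

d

           
 #######   
 .......   
 #+...##   
 #....##   
 #$..@..   
 #....##   
  ##.###   
           
           
           

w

           
           
 #######   
 .......   
 #+...##   
 #...@##   
 #$.....   
 #....##   
  ##.###   
           
           

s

           
 #######   
 .......   
 #+...##   
 #....##   
 #$..@..   
 #....##   
  ##.###   
           
           
           

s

 #######   
 .......   
 #+...##   
 #....##   
 #$.....   
 #...@##   
  ##.###   
   #.###   
           
           
           

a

  #######  
  .......  
  #+...##  
  #....##  
  #$.....  
  #..@.##  
   ##.###  
   ##.###  
           
           
           

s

  .......  
  #+...##  
  #....##  
  #$.....  
  #....##  
   ##@###  
   ##.###  
   ##.##   
           
           
           

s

  #+...##  
  #....##  
  #$.....  
  #....##  
   ##.###  
   ##@###  
   ##.##   
   ##.##   
           
           
           

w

  .......  
  #+...##  
  #....##  
  #$.....  
  #....##  
   ##@###  
   ##.###  
   ##.##   
   ##.##   
           
           

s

  #+...##  
  #....##  
  #$.....  
  #....##  
   ##.###  
   ##@###  
   ##.##   
   ##.##   
           
           
           

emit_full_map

#######
.......
#+...##
#....##
#$.....
#....##
 ##.###
 ##@###
 ##.## 
 ##.## 

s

  #....##  
  #$.....  
  #....##  
   ##.###  
   ##.###  
   ##@##   
   ##.##   
   ...##   
           
           
           

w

  #+...##  
  #....##  
  #$.....  
  #....##  
   ##.###  
   ##@###  
   ##.##   
   ##.##   
   ...##   
           
           

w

  .......  
  #+...##  
  #....##  
  #$.....  
  #....##  
   ##@###  
   ##.###  
   ##.##   
   ##.##   
   ...##   
           

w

  #######  
  .......  
  #+...##  
  #....##  
  #$.....  
  #..@.##  
   ##.###  
   ##.###  
   ##.##   
   ##.##   
   ...##   

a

   ####### 
   ....... 
   #+...## 
   #....## 
   #$..... 
   #.@..## 
   ###.### 
   ###.### 
    ##.##  
    ##.##  
    ...##  

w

           
   ####### 
   ....... 
   #+...## 
   #....## 
   #$@.... 
   #....## 
   ###.### 
   ###.### 
    ##.##  
    ##.##  

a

           
    #######
    .......
   ##+...##
   ##....##
   ##@.....
   ##....##
   ####.###
    ###.###
     ##.## 
     ##.## 

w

           
           
    #######
   ........
   ##+...##
   ##@...##
   ##$.....
   ##....##
   ####.###
    ###.###
     ##.## 

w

           
           
           
   ########
   ........
   ##@...##
   ##....##
   ##$.....
   ##....##
   ####.###
    ###.###

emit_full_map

########
........
##@...##
##....##
##$.....
##....##
####.###
 ###.###
  ##.## 
  ##.## 
  ...## 


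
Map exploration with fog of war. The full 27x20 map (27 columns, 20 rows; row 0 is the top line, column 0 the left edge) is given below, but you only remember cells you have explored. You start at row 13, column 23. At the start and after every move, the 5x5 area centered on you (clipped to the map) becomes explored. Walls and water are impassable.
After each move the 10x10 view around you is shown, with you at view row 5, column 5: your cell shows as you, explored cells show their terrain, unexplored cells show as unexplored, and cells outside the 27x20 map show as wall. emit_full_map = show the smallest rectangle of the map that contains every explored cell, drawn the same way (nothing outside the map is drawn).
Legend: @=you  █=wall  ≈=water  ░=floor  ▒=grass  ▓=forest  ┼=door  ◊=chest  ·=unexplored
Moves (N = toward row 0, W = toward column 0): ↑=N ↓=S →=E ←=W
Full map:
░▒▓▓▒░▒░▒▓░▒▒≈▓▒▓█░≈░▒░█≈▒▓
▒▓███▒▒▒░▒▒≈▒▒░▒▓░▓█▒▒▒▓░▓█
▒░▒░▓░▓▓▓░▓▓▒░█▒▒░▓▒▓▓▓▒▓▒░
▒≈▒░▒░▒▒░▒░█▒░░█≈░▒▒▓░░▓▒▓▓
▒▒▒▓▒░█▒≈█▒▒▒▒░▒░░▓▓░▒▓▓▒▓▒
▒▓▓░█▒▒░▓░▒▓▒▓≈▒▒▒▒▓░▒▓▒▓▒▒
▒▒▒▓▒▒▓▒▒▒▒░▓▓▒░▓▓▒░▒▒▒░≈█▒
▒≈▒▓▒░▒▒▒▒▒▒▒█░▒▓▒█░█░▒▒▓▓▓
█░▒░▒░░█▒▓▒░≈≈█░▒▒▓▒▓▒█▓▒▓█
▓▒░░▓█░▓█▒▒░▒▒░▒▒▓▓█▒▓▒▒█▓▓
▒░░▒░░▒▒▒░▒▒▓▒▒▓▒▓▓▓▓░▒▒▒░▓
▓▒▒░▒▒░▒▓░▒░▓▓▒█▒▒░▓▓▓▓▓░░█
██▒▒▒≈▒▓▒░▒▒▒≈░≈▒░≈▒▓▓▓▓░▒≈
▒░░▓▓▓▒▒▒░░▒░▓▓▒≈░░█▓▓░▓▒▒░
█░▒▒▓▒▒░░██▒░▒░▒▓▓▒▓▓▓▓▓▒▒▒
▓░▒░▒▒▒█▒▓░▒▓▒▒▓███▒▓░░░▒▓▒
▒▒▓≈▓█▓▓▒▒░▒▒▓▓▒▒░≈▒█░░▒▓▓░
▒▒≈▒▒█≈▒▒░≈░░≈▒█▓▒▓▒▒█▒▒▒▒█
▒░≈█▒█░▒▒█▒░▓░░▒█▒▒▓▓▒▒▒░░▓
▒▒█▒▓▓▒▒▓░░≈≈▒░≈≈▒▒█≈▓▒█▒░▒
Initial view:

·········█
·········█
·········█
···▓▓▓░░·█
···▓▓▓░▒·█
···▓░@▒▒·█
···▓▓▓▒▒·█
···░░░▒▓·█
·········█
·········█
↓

·········█
·········█
···▓▓▓░░·█
···▓▓▓░▒·█
···▓░▓▒▒·█
···▓▓@▒▒·█
···░░░▒▓·█
···░░▒▓▓·█
·········█
·········█

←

··········
··········
····▓▓▓░░·
···▓▓▓▓░▒·
···▓▓░▓▒▒·
···▓▓@▓▒▒·
···▓░░░▒▓·
···█░░▒▓▓·
··········
··········

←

··········
··········
·····▓▓▓░░
···▒▓▓▓▓░▒
···█▓▓░▓▒▒
···▓▓@▓▓▒▒
···▒▓░░░▒▓
···▒█░░▒▓▓
··········
··········

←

··········
··········
······▓▓▓░
···≈▒▓▓▓▓░
···░█▓▓░▓▒
···▒▓@▓▓▓▒
···█▒▓░░░▒
···≈▒█░░▒▓
··········
··········

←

··········
··········
·······▓▓▓
···░≈▒▓▓▓▓
···░░█▓▓░▓
···▓▒@▓▓▓▓
···██▒▓░░░
···░≈▒█░░▒
··········
··········

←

··········
··········
········▓▓
···▒░≈▒▓▓▓
···≈░░█▓▓░
···▓▓@▓▓▓▓
···███▒▓░░
···▒░≈▒█░░
··········
··········

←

··········
··········
·········▓
···≈▒░≈▒▓▓
···▒≈░░█▓▓
···▒▓@▒▓▓▓
···▓███▒▓░
···▒▒░≈▒█░
··········
··········

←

··········
··········
··········
···░≈▒░≈▒▓
···▓▒≈░░█▓
···░▒@▓▒▓▓
···▒▓███▒▓
···▓▒▒░≈▒█
··········
··········

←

··········
··········
··········
···≈░≈▒░≈▒
···▓▓▒≈░░█
···▒░@▓▓▒▓
···▒▒▓███▒
···▓▓▒▒░≈▒
··········
··········

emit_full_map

········▓▓▓░░
≈░≈▒░≈▒▓▓▓▓░▒
▓▓▒≈░░█▓▓░▓▒▒
▒░@▓▓▒▓▓▓▓▓▒▒
▒▒▓███▒▓░░░▒▓
▓▓▒▒░≈▒█░░▒▓▓

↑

··········
··········
··········
···▓▒█▒▒··
···≈░≈▒░≈▒
···▓▓@≈░░█
···▒░▒▓▓▒▓
···▒▒▓███▒
···▓▓▒▒░≈▒
··········

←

··········
··········
··········
···▓▓▒█▒▒·
···▒≈░≈▒░≈
···░▓@▒≈░░
···░▒░▒▓▓▒
···▓▒▒▓███
····▓▓▒▒░≈
··········

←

··········
··········
··········
···░▓▓▒█▒▒
···▒▒≈░≈▒░
···▒░@▓▒≈░
···▒░▒░▒▓▓
···▒▓▒▒▓██
·····▓▓▒▒░
··········

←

··········
··········
··········
···▒░▓▓▒█▒
···▒▒▒≈░≈▒
···░▒@▓▓▒≈
···█▒░▒░▒▓
···░▒▓▒▒▓█
······▓▓▒▒
··········

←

··········
··········
··········
···░▒░▓▓▒█
···░▒▒▒≈░≈
···░░@░▓▓▒
···██▒░▒░▒
···▓░▒▓▒▒▓
·······▓▓▒
··········

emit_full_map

░▒░▓▓▒█▒▒···▓▓▓░░
░▒▒▒≈░≈▒░≈▒▓▓▓▓░▒
░░@░▓▓▒≈░░█▓▓░▓▒▒
██▒░▒░▒▓▓▒▓▓▓▓▓▒▒
▓░▒▓▒▒▓███▒▓░░░▒▓
····▓▓▒▒░≈▒█░░▒▓▓

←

··········
··········
··········
···▓░▒░▓▓▒
···▒░▒▒▒≈░
···▒░@▒░▓▓
···░██▒░▒░
···▒▓░▒▓▒▒
········▓▓
··········

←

··········
··········
··········
···▒▓░▒░▓▓
···▓▒░▒▒▒≈
···▒▒@░▒░▓
···░░██▒░▒
···█▒▓░▒▓▒
·········▓
··········

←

··········
··········
··········
···░▒▓░▒░▓
···▒▓▒░▒▒▒
···▒▒@░░▒░
···▒░░██▒░
···▒█▒▓░▒▓
··········
··········

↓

··········
··········
···░▒▓░▒░▓
···▒▓▒░▒▒▒
···▒▒▒░░▒░
···▒░@██▒░
···▒█▒▓░▒▓
···▓▓▒▒░··
··········
··········

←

··········
··········
····░▒▓░▒░
···≈▒▓▒░▒▒
···▓▒▒▒░░▒
···▒▒@░██▒
···▒▒█▒▓░▒
···█▓▓▒▒░·
··········
··········

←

··········
··········
·····░▒▓░▒
···▒≈▒▓▒░▒
···▓▓▒▒▒░░
···▓▒@░░██
···▒▒▒█▒▓░
···▓█▓▓▒▒░
··········
··········

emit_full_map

··░▒▓░▒░▓▓▒█▒▒···▓▓▓░░
▒≈▒▓▒░▒▒▒≈░≈▒░≈▒▓▓▓▓░▒
▓▓▒▒▒░░▒░▓▓▒≈░░█▓▓░▓▒▒
▓▒@░░██▒░▒░▒▓▓▒▓▓▓▓▓▒▒
▒▒▒█▒▓░▒▓▒▒▓███▒▓░░░▒▓
▓█▓▓▒▒░··▓▓▒▒░≈▒█░░▒▓▓

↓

··········
·····░▒▓░▒
···▒≈▒▓▒░▒
···▓▓▒▒▒░░
···▓▒▒░░██
···▒▒@█▒▓░
···▓█▓▓▒▒░
···▒█≈▒▒··
··········
··········

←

··········
······░▒▓░
····▒≈▒▓▒░
···▓▓▓▒▒▒░
···▒▓▒▒░░█
···░▒@▒█▒▓
···≈▓█▓▓▒▒
···▒▒█≈▒▒·
··········
··········

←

█·········
█······░▒▓
█····▒≈▒▓▒
█··░▓▓▓▒▒▒
█··▒▒▓▒▒░░
█··▒░@▒▒█▒
█··▓≈▓█▓▓▒
█··≈▒▒█≈▒▒
█·········
█·········

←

██········
██······░▒
██····▒≈▒▓
██·░░▓▓▓▒▒
██·░▒▒▓▒▒░
██·░▒@▒▒▒█
██·▒▓≈▓█▓▓
██·▒≈▒▒█≈▒
██········
██········

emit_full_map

·····░▒▓░▒░▓▓▒█▒▒···▓▓▓░░
···▒≈▒▓▒░▒▒▒≈░≈▒░≈▒▓▓▓▓░▒
░░▓▓▓▒▒▒░░▒░▓▓▒≈░░█▓▓░▓▒▒
░▒▒▓▒▒░░██▒░▒░▒▓▓▒▓▓▓▓▓▒▒
░▒@▒▒▒█▒▓░▒▓▒▒▓███▒▓░░░▒▓
▒▓≈▓█▓▓▒▒░··▓▓▒▒░≈▒█░░▒▓▓
▒≈▒▒█≈▒▒·················

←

███·······
███······░
███····▒≈▒
███▒░░▓▓▓▒
████░▒▒▓▒▒
███▓░@░▒▒▒
███▒▒▓≈▓█▓
███▒▒≈▒▒█≈
███·······
███·······

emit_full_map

······░▒▓░▒░▓▓▒█▒▒···▓▓▓░░
····▒≈▒▓▒░▒▒▒≈░≈▒░≈▒▓▓▓▓░▒
▒░░▓▓▓▒▒▒░░▒░▓▓▒≈░░█▓▓░▓▒▒
█░▒▒▓▒▒░░██▒░▒░▒▓▓▒▓▓▓▓▓▒▒
▓░@░▒▒▒█▒▓░▒▓▒▒▓███▒▓░░░▒▓
▒▒▓≈▓█▓▓▒▒░··▓▓▒▒░≈▒█░░▒▓▓
▒▒≈▒▒█≈▒▒·················


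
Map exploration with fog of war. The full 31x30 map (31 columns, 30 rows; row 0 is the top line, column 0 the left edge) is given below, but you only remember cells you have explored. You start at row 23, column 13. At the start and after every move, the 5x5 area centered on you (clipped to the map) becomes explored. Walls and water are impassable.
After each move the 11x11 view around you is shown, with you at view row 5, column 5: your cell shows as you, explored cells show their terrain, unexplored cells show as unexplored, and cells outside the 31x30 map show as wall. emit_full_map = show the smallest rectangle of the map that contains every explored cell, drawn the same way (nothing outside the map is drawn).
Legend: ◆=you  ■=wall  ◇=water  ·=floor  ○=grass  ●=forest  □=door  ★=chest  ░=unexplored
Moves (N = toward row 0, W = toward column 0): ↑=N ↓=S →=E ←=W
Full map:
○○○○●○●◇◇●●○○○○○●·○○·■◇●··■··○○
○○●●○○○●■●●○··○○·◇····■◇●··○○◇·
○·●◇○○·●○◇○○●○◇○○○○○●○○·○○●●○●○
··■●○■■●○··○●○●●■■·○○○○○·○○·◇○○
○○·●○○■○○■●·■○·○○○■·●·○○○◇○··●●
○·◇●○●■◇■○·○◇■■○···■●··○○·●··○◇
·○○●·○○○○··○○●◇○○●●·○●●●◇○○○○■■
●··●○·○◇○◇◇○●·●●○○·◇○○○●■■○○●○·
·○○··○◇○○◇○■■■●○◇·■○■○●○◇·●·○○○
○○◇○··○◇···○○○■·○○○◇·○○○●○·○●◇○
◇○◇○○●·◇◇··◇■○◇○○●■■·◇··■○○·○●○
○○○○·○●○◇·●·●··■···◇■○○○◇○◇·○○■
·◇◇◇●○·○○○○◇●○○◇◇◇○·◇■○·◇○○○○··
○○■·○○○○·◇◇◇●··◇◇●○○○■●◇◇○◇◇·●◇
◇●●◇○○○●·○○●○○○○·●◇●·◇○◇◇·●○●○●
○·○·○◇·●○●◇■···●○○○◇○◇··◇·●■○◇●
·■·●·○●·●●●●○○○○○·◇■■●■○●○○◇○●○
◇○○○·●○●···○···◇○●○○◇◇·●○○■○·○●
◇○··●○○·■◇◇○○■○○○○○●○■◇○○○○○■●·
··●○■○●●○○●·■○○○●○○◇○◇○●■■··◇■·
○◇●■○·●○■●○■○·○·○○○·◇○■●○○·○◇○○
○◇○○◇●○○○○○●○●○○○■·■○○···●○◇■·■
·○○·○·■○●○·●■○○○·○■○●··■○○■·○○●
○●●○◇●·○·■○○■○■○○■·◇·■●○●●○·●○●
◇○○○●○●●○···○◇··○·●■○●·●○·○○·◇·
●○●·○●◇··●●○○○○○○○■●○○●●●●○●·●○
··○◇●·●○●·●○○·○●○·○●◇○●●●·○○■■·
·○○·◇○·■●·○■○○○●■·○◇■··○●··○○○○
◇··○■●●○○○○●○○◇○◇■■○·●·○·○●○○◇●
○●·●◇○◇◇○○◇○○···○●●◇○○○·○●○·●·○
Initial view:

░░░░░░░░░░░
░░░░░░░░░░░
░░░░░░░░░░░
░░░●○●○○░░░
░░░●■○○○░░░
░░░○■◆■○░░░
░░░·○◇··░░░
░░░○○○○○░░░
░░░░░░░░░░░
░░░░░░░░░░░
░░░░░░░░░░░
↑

░░░░░░░░░░░
░░░░░░░░░░░
░░░░░░░░░░░
░░░■○·○·░░░
░░░●○●○○░░░
░░░●■◆○○░░░
░░░○■○■○░░░
░░░·○◇··░░░
░░░○○○○○░░░
░░░░░░░░░░░
░░░░░░░░░░░

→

░░░░░░░░░░░
░░░░░░░░░░░
░░░░░░░░░░░
░░■○·○·○░░░
░░●○●○○○░░░
░░●■○◆○·░░░
░░○■○■○○░░░
░░·○◇··○░░░
░░○○○○○░░░░
░░░░░░░░░░░
░░░░░░░░░░░

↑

░░░░░░░░░░░
░░░░░░░░░░░
░░░░░░░░░░░
░░░■○○○●░░░
░░■○·○·○░░░
░░●○●◆○○░░░
░░●■○○○·░░░
░░○■○■○○░░░
░░·○◇··○░░░
░░○○○○○░░░░
░░░░░░░░░░░

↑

░░░░░░░░░░░
░░░░░░░░░░░
░░░░░░░░░░░
░░░○■○○○░░░
░░░■○○○●░░░
░░■○·◆·○░░░
░░●○●○○○░░░
░░●■○○○·░░░
░░○■○■○○░░░
░░·○◇··○░░░
░░○○○○○░░░░

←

░░░░░░░░░░░
░░░░░░░░░░░
░░░░░░░░░░░
░░░○○■○○○░░
░░░·■○○○●░░
░░░■○◆○·○░░
░░░●○●○○○░░
░░░●■○○○·░░
░░░○■○■○○░░
░░░·○◇··○░░
░░░○○○○○░░░

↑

░░░░░░░░░░░
░░░░░░░░░░░
░░░░░░░░░░░
░░░○···◇░░░
░░░○○■○○○░░
░░░·■◆○○●░░
░░░■○·○·○░░
░░░●○●○○○░░
░░░●■○○○·░░
░░░○■○■○○░░
░░░·○◇··○░░

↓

░░░░░░░░░░░
░░░░░░░░░░░
░░░○···◇░░░
░░░○○■○○○░░
░░░·■○○○●░░
░░░■○◆○·○░░
░░░●○●○○○░░
░░░●■○○○·░░
░░░○■○■○○░░
░░░·○◇··○░░
░░░○○○○○░░░

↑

░░░░░░░░░░░
░░░░░░░░░░░
░░░░░░░░░░░
░░░○···◇░░░
░░░○○■○○○░░
░░░·■◆○○●░░
░░░■○·○·○░░
░░░●○●○○○░░
░░░●■○○○·░░
░░░○■○■○○░░
░░░·○◇··○░░

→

░░░░░░░░░░░
░░░░░░░░░░░
░░░░░░░░░░░
░░○···◇○░░░
░░○○■○○○░░░
░░·■○◆○●░░░
░░■○·○·○░░░
░░●○●○○○░░░
░░●■○○○·░░░
░░○■○■○○░░░
░░·○◇··○░░░

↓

░░░░░░░░░░░
░░░░░░░░░░░
░░○···◇○░░░
░░○○■○○○░░░
░░·■○○○●░░░
░░■○·◆·○░░░
░░●○●○○○░░░
░░●■○○○·░░░
░░○■○■○○░░░
░░·○◇··○░░░
░░○○○○○░░░░

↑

░░░░░░░░░░░
░░░░░░░░░░░
░░░░░░░░░░░
░░○···◇○░░░
░░○○■○○○░░░
░░·■○◆○●░░░
░░■○·○·○░░░
░░●○●○○○░░░
░░●■○○○·░░░
░░○■○■○○░░░
░░·○◇··○░░░

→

░░░░░░░░░░░
░░░░░░░░░░░
░░░░░░░░░░░
░○···◇○●░░░
░○○■○○○○░░░
░·■○○◆●○░░░
░■○·○·○○░░░
░●○●○○○■░░░
░●■○○○·░░░░
░○■○■○○░░░░
░·○◇··○░░░░

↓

░░░░░░░░░░░
░░░░░░░░░░░
░○···◇○●░░░
░○○■○○○○░░░
░·■○○○●○░░░
░■○·○◆○○░░░
░●○●○○○■░░░
░●■○○○·○░░░
░○■○■○○░░░░
░·○◇··○░░░░
░○○○○○░░░░░

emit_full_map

○···◇○●
○○■○○○○
·■○○○●○
■○·○◆○○
●○●○○○■
●■○○○·○
○■○■○○░
·○◇··○░
○○○○○░░

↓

░░░░░░░░░░░
░○···◇○●░░░
░○○■○○○○░░░
░·■○○○●○░░░
░■○·○·○○░░░
░●○●○◆○■░░░
░●■○○○·○░░░
░○■○■○○■░░░
░·○◇··○░░░░
░○○○○○░░░░░
░░░░░░░░░░░

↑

░░░░░░░░░░░
░░░░░░░░░░░
░○···◇○●░░░
░○○■○○○○░░░
░·■○○○●○░░░
░■○·○◆○○░░░
░●○●○○○■░░░
░●■○○○·○░░░
░○■○■○○■░░░
░·○◇··○░░░░
░○○○○○░░░░░

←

░░░░░░░░░░░
░░░░░░░░░░░
░░○···◇○●░░
░░○○■○○○○░░
░░·■○○○●○░░
░░■○·◆·○○░░
░░●○●○○○■░░
░░●■○○○·○░░
░░○■○■○○■░░
░░·○◇··○░░░
░░○○○○○░░░░

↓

░░░░░░░░░░░
░░○···◇○●░░
░░○○■○○○○░░
░░·■○○○●○░░
░░■○·○·○○░░
░░●○●◆○○■░░
░░●■○○○·○░░
░░○■○■○○■░░
░░·○◇··○░░░
░░○○○○○░░░░
░░░░░░░░░░░

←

░░░░░░░░░░░
░░░○···◇○●░
░░░○○■○○○○░
░░░·■○○○●○░
░░░■○·○·○○░
░░░●○◆○○○■░
░░░●■○○○·○░
░░░○■○■○○■░
░░░·○◇··○░░
░░░○○○○○░░░
░░░░░░░░░░░

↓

░░░○···◇○●░
░░░○○■○○○○░
░░░·■○○○●○░
░░░■○·○·○○░
░░░●○●○○○■░
░░░●■◆○○·○░
░░░○■○■○○■░
░░░·○◇··○░░
░░░○○○○○░░░
░░░░░░░░░░░
░░░░░░░░░░░

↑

░░░░░░░░░░░
░░░○···◇○●░
░░░○○■○○○○░
░░░·■○○○●○░
░░░■○·○·○○░
░░░●○◆○○○■░
░░░●■○○○·○░
░░░○■○■○○■░
░░░·○◇··○░░
░░░○○○○○░░░
░░░░░░░░░░░

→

░░░░░░░░░░░
░░○···◇○●░░
░░○○■○○○○░░
░░·■○○○●○░░
░░■○·○·○○░░
░░●○●◆○○■░░
░░●■○○○·○░░
░░○■○■○○■░░
░░·○◇··○░░░
░░○○○○○░░░░
░░░░░░░░░░░

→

░░░░░░░░░░░
░○···◇○●░░░
░○○■○○○○░░░
░·■○○○●○░░░
░■○·○·○○░░░
░●○●○◆○■░░░
░●■○○○·○░░░
░○■○■○○■░░░
░·○◇··○░░░░
░○○○○○░░░░░
░░░░░░░░░░░

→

░░░░░░░░░░░
○···◇○●░░░░
○○■○○○○░░░░
·■○○○●○○░░░
■○·○·○○○░░░
●○●○○◆■·░░░
●■○○○·○■░░░
○■○■○○■·░░░
·○◇··○░░░░░
○○○○○░░░░░░
░░░░░░░░░░░

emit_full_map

○···◇○●░
○○■○○○○░
·■○○○●○○
■○·○·○○○
●○●○○◆■·
●■○○○·○■
○■○■○○■·
·○◇··○░░
○○○○○░░░

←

░░░░░░░░░░░
░○···◇○●░░░
░○○■○○○○░░░
░·■○○○●○○░░
░■○·○·○○○░░
░●○●○◆○■·░░
░●■○○○·○■░░
░○■○■○○■·░░
░·○◇··○░░░░
░○○○○○░░░░░
░░░░░░░░░░░

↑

░░░░░░░░░░░
░░░░░░░░░░░
░○···◇○●░░░
░○○■○○○○░░░
░·■○○○●○○░░
░■○·○◆○○○░░
░●○●○○○■·░░
░●■○○○·○■░░
░○■○■○○■·░░
░·○◇··○░░░░
░○○○○○░░░░░

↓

░░░░░░░░░░░
░○···◇○●░░░
░○○■○○○○░░░
░·■○○○●○○░░
░■○·○·○○○░░
░●○●○◆○■·░░
░●■○○○·○■░░
░○■○■○○■·░░
░·○◇··○░░░░
░○○○○○░░░░░
░░░░░░░░░░░

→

░░░░░░░░░░░
○···◇○●░░░░
○○■○○○○░░░░
·■○○○●○○░░░
■○·○·○○○░░░
●○●○○◆■·░░░
●■○○○·○■░░░
○■○■○○■·░░░
·○◇··○░░░░░
○○○○○░░░░░░
░░░░░░░░░░░

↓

○···◇○●░░░░
○○■○○○○░░░░
·■○○○●○○░░░
■○·○·○○○░░░
●○●○○○■·░░░
●■○○○◆○■░░░
○■○■○○■·░░░
·○◇··○·●░░░
○○○○○░░░░░░
░░░░░░░░░░░
░░░░░░░░░░░

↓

○○■○○○○░░░░
·■○○○●○○░░░
■○·○·○○○░░░
●○●○○○■·░░░
●■○○○·○■░░░
○■○■○◆■·░░░
·○◇··○·●░░░
○○○○○○○■░░░
░░░░░░░░░░░
░░░░░░░░░░░
░░░░░░░░░░░

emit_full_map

○···◇○●░
○○■○○○○░
·■○○○●○○
■○·○·○○○
●○●○○○■·
●■○○○·○■
○■○■○◆■·
·○◇··○·●
○○○○○○○■


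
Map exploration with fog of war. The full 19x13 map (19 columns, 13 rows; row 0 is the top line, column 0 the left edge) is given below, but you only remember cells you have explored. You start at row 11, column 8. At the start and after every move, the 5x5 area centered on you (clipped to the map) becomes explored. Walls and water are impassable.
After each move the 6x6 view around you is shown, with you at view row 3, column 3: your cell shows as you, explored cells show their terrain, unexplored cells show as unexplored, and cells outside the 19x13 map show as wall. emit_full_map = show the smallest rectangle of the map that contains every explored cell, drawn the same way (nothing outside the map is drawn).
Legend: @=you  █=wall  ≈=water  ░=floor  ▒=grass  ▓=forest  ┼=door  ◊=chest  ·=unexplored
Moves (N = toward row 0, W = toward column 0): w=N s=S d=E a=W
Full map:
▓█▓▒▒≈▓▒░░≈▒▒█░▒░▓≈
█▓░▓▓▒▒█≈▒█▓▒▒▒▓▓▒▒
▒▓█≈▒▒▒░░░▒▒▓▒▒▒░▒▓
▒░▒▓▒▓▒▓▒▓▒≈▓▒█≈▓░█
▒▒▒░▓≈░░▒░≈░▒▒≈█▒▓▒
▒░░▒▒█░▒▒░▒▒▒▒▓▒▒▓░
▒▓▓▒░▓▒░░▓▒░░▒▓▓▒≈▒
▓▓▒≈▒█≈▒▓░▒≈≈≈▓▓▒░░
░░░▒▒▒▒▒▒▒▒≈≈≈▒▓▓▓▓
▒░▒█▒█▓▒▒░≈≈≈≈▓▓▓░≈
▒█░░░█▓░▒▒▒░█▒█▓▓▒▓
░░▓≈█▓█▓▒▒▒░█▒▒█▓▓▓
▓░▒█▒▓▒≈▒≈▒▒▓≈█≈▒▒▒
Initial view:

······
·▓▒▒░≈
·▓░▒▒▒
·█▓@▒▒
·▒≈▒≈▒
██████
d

······
▓▒▒░≈≈
▓░▒▒▒░
█▓▒@▒░
▒≈▒≈▒▒
██████

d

······
▒▒░≈≈≈
░▒▒▒░█
▓▒▒@░█
≈▒≈▒▒▓
██████

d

······
▒░≈≈≈≈
▒▒▒░█▒
▒▒▒@█▒
▒≈▒▒▓≈
██████

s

▒░≈≈≈≈
▒▒▒░█▒
▒▒▒░█▒
▒≈▒@▓≈
██████
██████

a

▒▒░≈≈≈
░▒▒▒░█
▓▒▒▒░█
≈▒≈@▒▓
██████
██████

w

······
▒▒░≈≈≈
░▒▒▒░█
▓▒▒@░█
≈▒≈▒▒▓
██████

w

······
·▒▒▒≈≈
▒▒░≈≈≈
░▒▒@░█
▓▒▒▒░█
≈▒≈▒▒▓

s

·▒▒▒≈≈
▒▒░≈≈≈
░▒▒▒░█
▓▒▒@░█
≈▒≈▒▒▓
██████

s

▒▒░≈≈≈
░▒▒▒░█
▓▒▒▒░█
≈▒≈@▒▓
██████
██████

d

▒░≈≈≈≈
▒▒▒░█▒
▒▒▒░█▒
▒≈▒@▓≈
██████
██████

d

░≈≈≈≈·
▒▒░█▒█
▒▒░█▒▒
≈▒▒@≈█
██████
██████

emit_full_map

··▒▒▒≈≈··
▓▒▒░≈≈≈≈·
▓░▒▒▒░█▒█
█▓▒▒▒░█▒▒
▒≈▒≈▒▒@≈█
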